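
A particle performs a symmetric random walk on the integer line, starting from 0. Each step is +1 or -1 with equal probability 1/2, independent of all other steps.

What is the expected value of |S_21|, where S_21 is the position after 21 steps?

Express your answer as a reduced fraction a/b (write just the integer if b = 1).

Answer: 969969/262144

Derivation:
S_21 takes values m ≡ 1 (mod 2) with |m| ≤ 21; P(S_21=m) = C(21,(21+m)/2)/2^21.
Total paths: 2^21 = 2097152
Distribution: P(S=-21)=1/2097152, P(S=-19)=21/2097152, P(S=-17)=210/2097152, P(S=-15)=1330/2097152, P(S=-13)=5985/2097152, P(S=-11)=20349/2097152, P(S=-9)=54264/2097152, P(S=-7)=116280/2097152, P(S=-5)=203490/2097152, P(S=-3)=293930/2097152, P(S=-1)=352716/2097152, P(S=1)=352716/2097152, P(S=3)=293930/2097152, P(S=5)=203490/2097152, P(S=7)=116280/2097152, P(S=9)=54264/2097152, P(S=11)=20349/2097152, P(S=13)=5985/2097152, P(S=15)=1330/2097152, P(S=17)=210/2097152, P(S=19)=21/2097152, P(S=21)=1/2097152
E[|S_21|] = Σ_m |m|·P(S_21=m) = 7759752/2097152 = 969969/262144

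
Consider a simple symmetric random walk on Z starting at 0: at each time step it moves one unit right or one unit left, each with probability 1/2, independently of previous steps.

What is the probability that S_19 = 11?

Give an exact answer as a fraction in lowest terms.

To reach position 11 after 19 steps: need 15 steps of +1 and 4 of -1.
Favorable paths: C(19,15) = 3876
Total paths: 2^19 = 524288
P = 3876/524288 = 969/131072

Answer: 969/131072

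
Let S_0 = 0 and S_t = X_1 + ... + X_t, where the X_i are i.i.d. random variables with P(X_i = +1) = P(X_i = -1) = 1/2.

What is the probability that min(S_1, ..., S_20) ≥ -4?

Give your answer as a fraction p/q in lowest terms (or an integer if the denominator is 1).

Let f(t,s) = #length-t paths at position s with S_1..S_t all ≥ -4.
f(t,s) = f(t-1,s-1) + f(t-1,s+1) for s ≥ -4; f(t,s) = 0 for s < -4.
t=0: f(0,0)=1
t=1: f(1,-1)=1 f(1,1)=1
t=2: f(2,-2)=1 f(2,0)=2 f(2,2)=1
t=3: f(3,-3)=1 f(3,-1)=3 f(3,1)=3 f(3,3)=1
t=4: f(4,-4)=1 f(4,-2)=4 f(4,0)=6 f(4,2)=4 f(4,4)=1
t=5: f(5,-3)=5 f(5,-1)=10 f(5,1)=10 f(5,3)=5 f(5,5)=1
t=6: f(6,-4)=5 f(6,-2)=15 f(6,0)=20 f(6,2)=15 f(6,4)=6 f(6,6)=1
t=7: f(7,-3)=20 f(7,-1)=35 f(7,1)=35 f(7,3)=21 f(7,5)=7 f(7,7)=1
t=8: f(8,-4)=20 f(8,-2)=55 f(8,0)=70 f(8,2)=56 f(8,4)=28 f(8,6)=8 f(8,8)=1
t=9: f(9,-3)=75 f(9,-1)=125 f(9,1)=126 f(9,3)=84 f(9,5)=36 f(9,7)=9 f(9,9)=1
t=10: f(10,-4)=75 f(10,-2)=200 f(10,0)=251 f(10,2)=210 f(10,4)=120 f(10,6)=45 f(10,8)=10 f(10,10)=1
t=11: f(11,-3)=275 f(11,-1)=451 f(11,1)=461 f(11,3)=330 f(11,5)=165 f(11,7)=55 f(11,9)=11 f(11,11)=1
t=12: f(12,-4)=275 f(12,-2)=726 f(12,0)=912 f(12,2)=791 f(12,4)=495 f(12,6)=220 f(12,8)=66 f(12,10)=12 f(12,12)=1
t=13: f(13,-3)=1001 f(13,-1)=1638 f(13,1)=1703 f(13,3)=1286 f(13,5)=715 f(13,7)=286 f(13,9)=78 f(13,11)=13 f(13,13)=1
t=14: f(14,-4)=1001 f(14,-2)=2639 f(14,0)=3341 f(14,2)=2989 f(14,4)=2001 f(14,6)=1001 f(14,8)=364 f(14,10)=91 f(14,12)=14 f(14,14)=1
t=15: f(15,-3)=3640 f(15,-1)=5980 f(15,1)=6330 f(15,3)=4990 f(15,5)=3002 f(15,7)=1365 f(15,9)=455 f(15,11)=105 f(15,13)=15 f(15,15)=1
t=16: f(16,-4)=3640 f(16,-2)=9620 f(16,0)=12310 f(16,2)=11320 f(16,4)=7992 f(16,6)=4367 f(16,8)=1820 f(16,10)=560 f(16,12)=120 f(16,14)=16 f(16,16)=1
t=17: f(17,-3)=13260 f(17,-1)=21930 f(17,1)=23630 f(17,3)=19312 f(17,5)=12359 f(17,7)=6187 f(17,9)=2380 f(17,11)=680 f(17,13)=136 f(17,15)=17 f(17,17)=1
t=18: f(18,-4)=13260 f(18,-2)=35190 f(18,0)=45560 f(18,2)=42942 f(18,4)=31671 f(18,6)=18546 f(18,8)=8567 f(18,10)=3060 f(18,12)=816 f(18,14)=153 f(18,16)=18 f(18,18)=1
t=19: f(19,-3)=48450 f(19,-1)=80750 f(19,1)=88502 f(19,3)=74613 f(19,5)=50217 f(19,7)=27113 f(19,9)=11627 f(19,11)=3876 f(19,13)=969 f(19,15)=171 f(19,17)=19 f(19,19)=1
t=20: f(20,-4)=48450 f(20,-2)=129200 f(20,0)=169252 f(20,2)=163115 f(20,4)=124830 f(20,6)=77330 f(20,8)=38740 f(20,10)=15503 f(20,12)=4845 f(20,14)=1140 f(20,16)=190 f(20,18)=20 f(20,20)=1
Σ_s f(20,s) = 772616
P = 772616/1048576 = 96577/131072

Answer: 96577/131072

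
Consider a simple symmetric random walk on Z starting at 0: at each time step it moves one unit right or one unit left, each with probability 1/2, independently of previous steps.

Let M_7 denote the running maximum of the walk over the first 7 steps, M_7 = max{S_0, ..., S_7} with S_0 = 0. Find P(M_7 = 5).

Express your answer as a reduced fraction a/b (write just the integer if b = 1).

Let M_7 = max(S_0,...,S_7). Use the reflection principle: for j ≥ 1, #{paths with M_7 ≥ j} = #{S_7 ≥ j} + #{S_7 ≥ j+1}.
By reflection, #{M_7 ≥ 5} = #{S_7 ≥ 5} + #{S_7 ≥ 6} = 8 + 1 = 9.
#{M_7 ≥ 6} = #{S_7 ≥ 6} + #{S_7 ≥ 7} = 1 + 1 = 2.
#{M_7 = 5} = 9 - 2 = 7.
P(M_7 = 5) = 7/128 = 7/128

Answer: 7/128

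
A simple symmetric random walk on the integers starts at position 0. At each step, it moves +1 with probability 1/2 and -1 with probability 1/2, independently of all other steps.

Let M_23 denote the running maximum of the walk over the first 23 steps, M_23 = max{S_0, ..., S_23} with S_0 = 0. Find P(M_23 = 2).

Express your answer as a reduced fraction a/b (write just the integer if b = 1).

Answer: 572033/4194304

Derivation:
Let M_23 = max(S_0,...,S_23). Use the reflection principle: for j ≥ 1, #{paths with M_23 ≥ j} = #{S_23 ≥ j} + #{S_23 ≥ j+1}.
By reflection, #{M_23 ≥ 2} = #{S_23 ≥ 2} + #{S_23 ≥ 3} = 2842226 + 2842226 = 5684452.
#{M_23 ≥ 3} = #{S_23 ≥ 3} + #{S_23 ≥ 4} = 2842226 + 1698160 = 4540386.
#{M_23 = 2} = 5684452 - 4540386 = 1144066.
P(M_23 = 2) = 1144066/8388608 = 572033/4194304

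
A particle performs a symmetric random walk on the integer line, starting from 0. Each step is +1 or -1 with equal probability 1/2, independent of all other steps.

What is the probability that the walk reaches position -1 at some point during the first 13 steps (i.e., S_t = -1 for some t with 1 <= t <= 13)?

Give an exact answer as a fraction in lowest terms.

Answer: 1619/2048

Derivation:
Count via complement. Let g(t,s) = #length-t paths at position s with S_1..S_t all ≠ -1.
g(t,s) = g(t-1,s-1) + g(t-1,s+1) for s ≠ -1; g(t,-1) = 0.
t=0: g(0,0)=1
t=1: g(1,1)=1
t=2: g(2,0)=1 g(2,2)=1
t=3: g(3,1)=2 g(3,3)=1
t=4: g(4,0)=2 g(4,2)=3 g(4,4)=1
t=5: g(5,1)=5 g(5,3)=4 g(5,5)=1
t=6: g(6,0)=5 g(6,2)=9 g(6,4)=5 g(6,6)=1
t=7: g(7,1)=14 g(7,3)=14 g(7,5)=6 g(7,7)=1
t=8: g(8,0)=14 g(8,2)=28 g(8,4)=20 g(8,6)=7 g(8,8)=1
t=9: g(9,1)=42 g(9,3)=48 g(9,5)=27 g(9,7)=8 g(9,9)=1
t=10: g(10,0)=42 g(10,2)=90 g(10,4)=75 g(10,6)=35 g(10,8)=9 g(10,10)=1
t=11: g(11,1)=132 g(11,3)=165 g(11,5)=110 g(11,7)=44 g(11,9)=10 g(11,11)=1
t=12: g(12,0)=132 g(12,2)=297 g(12,4)=275 g(12,6)=154 g(12,8)=54 g(12,10)=11 g(12,12)=1
t=13: g(13,1)=429 g(13,3)=572 g(13,5)=429 g(13,7)=208 g(13,9)=65 g(13,11)=12 g(13,13)=1
Paths never hitting -1: Σ_s g(13,s) = 1716
Paths hitting -1: 2^13 - 1716 = 6476
P = 6476/8192 = 1619/2048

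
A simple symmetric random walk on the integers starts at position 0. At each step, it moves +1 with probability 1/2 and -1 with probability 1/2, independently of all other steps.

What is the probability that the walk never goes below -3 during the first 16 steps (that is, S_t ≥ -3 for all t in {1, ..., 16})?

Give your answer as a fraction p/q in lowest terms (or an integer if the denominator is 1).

Let f(t,s) = #length-t paths at position s with S_1..S_t all ≥ -3.
f(t,s) = f(t-1,s-1) + f(t-1,s+1) for s ≥ -3; f(t,s) = 0 for s < -3.
t=0: f(0,0)=1
t=1: f(1,-1)=1 f(1,1)=1
t=2: f(2,-2)=1 f(2,0)=2 f(2,2)=1
t=3: f(3,-3)=1 f(3,-1)=3 f(3,1)=3 f(3,3)=1
t=4: f(4,-2)=4 f(4,0)=6 f(4,2)=4 f(4,4)=1
t=5: f(5,-3)=4 f(5,-1)=10 f(5,1)=10 f(5,3)=5 f(5,5)=1
t=6: f(6,-2)=14 f(6,0)=20 f(6,2)=15 f(6,4)=6 f(6,6)=1
t=7: f(7,-3)=14 f(7,-1)=34 f(7,1)=35 f(7,3)=21 f(7,5)=7 f(7,7)=1
t=8: f(8,-2)=48 f(8,0)=69 f(8,2)=56 f(8,4)=28 f(8,6)=8 f(8,8)=1
t=9: f(9,-3)=48 f(9,-1)=117 f(9,1)=125 f(9,3)=84 f(9,5)=36 f(9,7)=9 f(9,9)=1
t=10: f(10,-2)=165 f(10,0)=242 f(10,2)=209 f(10,4)=120 f(10,6)=45 f(10,8)=10 f(10,10)=1
t=11: f(11,-3)=165 f(11,-1)=407 f(11,1)=451 f(11,3)=329 f(11,5)=165 f(11,7)=55 f(11,9)=11 f(11,11)=1
t=12: f(12,-2)=572 f(12,0)=858 f(12,2)=780 f(12,4)=494 f(12,6)=220 f(12,8)=66 f(12,10)=12 f(12,12)=1
t=13: f(13,-3)=572 f(13,-1)=1430 f(13,1)=1638 f(13,3)=1274 f(13,5)=714 f(13,7)=286 f(13,9)=78 f(13,11)=13 f(13,13)=1
t=14: f(14,-2)=2002 f(14,0)=3068 f(14,2)=2912 f(14,4)=1988 f(14,6)=1000 f(14,8)=364 f(14,10)=91 f(14,12)=14 f(14,14)=1
t=15: f(15,-3)=2002 f(15,-1)=5070 f(15,1)=5980 f(15,3)=4900 f(15,5)=2988 f(15,7)=1364 f(15,9)=455 f(15,11)=105 f(15,13)=15 f(15,15)=1
t=16: f(16,-2)=7072 f(16,0)=11050 f(16,2)=10880 f(16,4)=7888 f(16,6)=4352 f(16,8)=1819 f(16,10)=560 f(16,12)=120 f(16,14)=16 f(16,16)=1
Σ_s f(16,s) = 43758
P = 43758/65536 = 21879/32768

Answer: 21879/32768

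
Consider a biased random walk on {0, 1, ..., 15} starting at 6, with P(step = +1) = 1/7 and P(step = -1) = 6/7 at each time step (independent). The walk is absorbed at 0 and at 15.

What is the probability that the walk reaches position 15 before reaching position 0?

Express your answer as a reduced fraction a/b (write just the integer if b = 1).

Answer: 217/2186906905

Derivation:
Biased walk: p = 1/7, q = 6/7, r = q/p = 6
Gambler's ruin: P(hit 15 before 0 | start at 6) = (1 - r^a)/(1 - r^N)
r^6 = 46656; r^15 = 470184984576
P = (1 - 46656) / (1 - 470184984576) = -46655 / -470184984575 = 217/2186906905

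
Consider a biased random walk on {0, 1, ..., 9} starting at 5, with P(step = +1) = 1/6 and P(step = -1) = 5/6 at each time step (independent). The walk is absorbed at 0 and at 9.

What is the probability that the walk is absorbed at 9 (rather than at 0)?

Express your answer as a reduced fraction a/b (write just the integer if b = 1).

Biased walk: p = 1/6, q = 5/6, r = q/p = 5
Gambler's ruin: P(hit 9 before 0 | start at 5) = (1 - r^a)/(1 - r^N)
r^5 = 3125; r^9 = 1953125
P = (1 - 3125) / (1 - 1953125) = -3124 / -1953124 = 781/488281

Answer: 781/488281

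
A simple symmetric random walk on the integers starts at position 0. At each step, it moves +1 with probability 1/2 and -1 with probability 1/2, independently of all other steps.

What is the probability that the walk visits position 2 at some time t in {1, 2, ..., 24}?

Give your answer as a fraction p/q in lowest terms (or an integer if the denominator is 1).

Answer: 2894229/4194304

Derivation:
Count via complement. Let g(t,s) = #length-t paths at position s with S_1..S_t all ≠ 2.
g(t,s) = g(t-1,s-1) + g(t-1,s+1) for s ≠ 2; g(t,2) = 0.
t=0: g(0,0)=1
t=1: g(1,-1)=1 g(1,1)=1
t=2: g(2,-2)=1 g(2,0)=2
t=3: g(3,-3)=1 g(3,-1)=3 g(3,1)=2
t=4: g(4,-4)=1 g(4,-2)=4 g(4,0)=5
t=5: g(5,-5)=1 g(5,-3)=5 g(5,-1)=9 g(5,1)=5
t=6: g(6,-6)=1 g(6,-4)=6 g(6,-2)=14 g(6,0)=14
t=7: g(7,-7)=1 g(7,-5)=7 g(7,-3)=20 g(7,-1)=28 g(7,1)=14
t=8: g(8,-8)=1 g(8,-6)=8 g(8,-4)=27 g(8,-2)=48 g(8,0)=42
t=9: g(9,-9)=1 g(9,-7)=9 g(9,-5)=35 g(9,-3)=75 g(9,-1)=90 g(9,1)=42
t=10: g(10,-10)=1 g(10,-8)=10 g(10,-6)=44 g(10,-4)=110 g(10,-2)=165 g(10,0)=132
t=11: g(11,-11)=1 g(11,-9)=11 g(11,-7)=54 g(11,-5)=154 g(11,-3)=275 g(11,-1)=297 g(11,1)=132
t=12: g(12,-12)=1 g(12,-10)=12 g(12,-8)=65 g(12,-6)=208 g(12,-4)=429 g(12,-2)=572 g(12,0)=429
t=13: g(13,-13)=1 g(13,-11)=13 g(13,-9)=77 g(13,-7)=273 g(13,-5)=637 g(13,-3)=1001 g(13,-1)=1001 g(13,1)=429
t=14: g(14,-14)=1 g(14,-12)=14 g(14,-10)=90 g(14,-8)=350 g(14,-6)=910 g(14,-4)=1638 g(14,-2)=2002 g(14,0)=1430
t=15: g(15,-15)=1 g(15,-13)=15 g(15,-11)=104 g(15,-9)=440 g(15,-7)=1260 g(15,-5)=2548 g(15,-3)=3640 g(15,-1)=3432 g(15,1)=1430
t=16: g(16,-16)=1 g(16,-14)=16 g(16,-12)=119 g(16,-10)=544 g(16,-8)=1700 g(16,-6)=3808 g(16,-4)=6188 g(16,-2)=7072 g(16,0)=4862
t=17: g(17,-17)=1 g(17,-15)=17 g(17,-13)=135 g(17,-11)=663 g(17,-9)=2244 g(17,-7)=5508 g(17,-5)=9996 g(17,-3)=13260 g(17,-1)=11934 g(17,1)=4862
t=18: g(18,-18)=1 g(18,-16)=18 g(18,-14)=152 g(18,-12)=798 g(18,-10)=2907 g(18,-8)=7752 g(18,-6)=15504 g(18,-4)=23256 g(18,-2)=25194 g(18,0)=16796
t=19: g(19,-19)=1 g(19,-17)=19 g(19,-15)=170 g(19,-13)=950 g(19,-11)=3705 g(19,-9)=10659 g(19,-7)=23256 g(19,-5)=38760 g(19,-3)=48450 g(19,-1)=41990 g(19,1)=16796
t=20: g(20,-20)=1 g(20,-18)=20 g(20,-16)=189 g(20,-14)=1120 g(20,-12)=4655 g(20,-10)=14364 g(20,-8)=33915 g(20,-6)=62016 g(20,-4)=87210 g(20,-2)=90440 g(20,0)=58786
t=21: g(21,-21)=1 g(21,-19)=21 g(21,-17)=209 g(21,-15)=1309 g(21,-13)=5775 g(21,-11)=19019 g(21,-9)=48279 g(21,-7)=95931 g(21,-5)=149226 g(21,-3)=177650 g(21,-1)=149226 g(21,1)=58786
t=22: g(22,-22)=1 g(22,-20)=22 g(22,-18)=230 g(22,-16)=1518 g(22,-14)=7084 g(22,-12)=24794 g(22,-10)=67298 g(22,-8)=144210 g(22,-6)=245157 g(22,-4)=326876 g(22,-2)=326876 g(22,0)=208012
t=23: g(23,-23)=1 g(23,-21)=23 g(23,-19)=252 g(23,-17)=1748 g(23,-15)=8602 g(23,-13)=31878 g(23,-11)=92092 g(23,-9)=211508 g(23,-7)=389367 g(23,-5)=572033 g(23,-3)=653752 g(23,-1)=534888 g(23,1)=208012
t=24: g(24,-24)=1 g(24,-22)=24 g(24,-20)=275 g(24,-18)=2000 g(24,-16)=10350 g(24,-14)=40480 g(24,-12)=123970 g(24,-10)=303600 g(24,-8)=600875 g(24,-6)=961400 g(24,-4)=1225785 g(24,-2)=1188640 g(24,0)=742900
Paths never hitting 2: Σ_s g(24,s) = 5200300
Paths hitting 2: 2^24 - 5200300 = 11576916
P = 11576916/16777216 = 2894229/4194304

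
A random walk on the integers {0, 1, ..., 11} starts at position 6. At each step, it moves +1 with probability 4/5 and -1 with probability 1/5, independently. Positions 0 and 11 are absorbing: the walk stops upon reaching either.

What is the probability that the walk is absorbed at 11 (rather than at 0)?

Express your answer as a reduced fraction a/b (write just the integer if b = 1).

Answer: 1397760/1398101

Derivation:
Biased walk: p = 4/5, q = 1/5, r = q/p = 1/4
Gambler's ruin: P(hit 11 before 0 | start at 6) = (1 - r^a)/(1 - r^N)
r^6 = 1/4096; r^11 = 1/4194304
P = (1 - 1/4096) / (1 - 1/4194304) = 4095/4096 / 4194303/4194304 = 1397760/1398101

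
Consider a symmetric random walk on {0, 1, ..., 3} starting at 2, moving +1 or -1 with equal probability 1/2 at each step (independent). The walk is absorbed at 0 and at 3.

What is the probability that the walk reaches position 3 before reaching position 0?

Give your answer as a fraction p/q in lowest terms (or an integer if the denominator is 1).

Symmetric walk (p = 1/2): the harmonic-function argument gives P(hit 3 before 0 | start at 2) = a/N.
P = 2/3 = 2/3

Answer: 2/3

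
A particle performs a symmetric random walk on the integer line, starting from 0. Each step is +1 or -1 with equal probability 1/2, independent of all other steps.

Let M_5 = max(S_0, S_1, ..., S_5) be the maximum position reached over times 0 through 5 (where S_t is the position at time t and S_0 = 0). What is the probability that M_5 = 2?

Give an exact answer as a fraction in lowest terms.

Answer: 5/32

Derivation:
Let M_5 = max(S_0,...,S_5). Use the reflection principle: for j ≥ 1, #{paths with M_5 ≥ j} = #{S_5 ≥ j} + #{S_5 ≥ j+1}.
By reflection, #{M_5 ≥ 2} = #{S_5 ≥ 2} + #{S_5 ≥ 3} = 6 + 6 = 12.
#{M_5 ≥ 3} = #{S_5 ≥ 3} + #{S_5 ≥ 4} = 6 + 1 = 7.
#{M_5 = 2} = 12 - 7 = 5.
P(M_5 = 2) = 5/32 = 5/32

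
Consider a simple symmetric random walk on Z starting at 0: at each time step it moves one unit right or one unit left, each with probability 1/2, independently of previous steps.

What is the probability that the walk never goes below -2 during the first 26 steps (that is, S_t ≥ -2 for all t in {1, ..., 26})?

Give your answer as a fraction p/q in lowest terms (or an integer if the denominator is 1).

Let f(t,s) = #length-t paths at position s with S_1..S_t all ≥ -2.
f(t,s) = f(t-1,s-1) + f(t-1,s+1) for s ≥ -2; f(t,s) = 0 for s < -2.
t=0: f(0,0)=1
t=1: f(1,-1)=1 f(1,1)=1
t=2: f(2,-2)=1 f(2,0)=2 f(2,2)=1
t=3: f(3,-1)=3 f(3,1)=3 f(3,3)=1
t=4: f(4,-2)=3 f(4,0)=6 f(4,2)=4 f(4,4)=1
t=5: f(5,-1)=9 f(5,1)=10 f(5,3)=5 f(5,5)=1
t=6: f(6,-2)=9 f(6,0)=19 f(6,2)=15 f(6,4)=6 f(6,6)=1
t=7: f(7,-1)=28 f(7,1)=34 f(7,3)=21 f(7,5)=7 f(7,7)=1
t=8: f(8,-2)=28 f(8,0)=62 f(8,2)=55 f(8,4)=28 f(8,6)=8 f(8,8)=1
t=9: f(9,-1)=90 f(9,1)=117 f(9,3)=83 f(9,5)=36 f(9,7)=9 f(9,9)=1
t=10: f(10,-2)=90 f(10,0)=207 f(10,2)=200 f(10,4)=119 f(10,6)=45 f(10,8)=10 f(10,10)=1
t=11: f(11,-1)=297 f(11,1)=407 f(11,3)=319 f(11,5)=164 f(11,7)=55 f(11,9)=11 f(11,11)=1
t=12: f(12,-2)=297 f(12,0)=704 f(12,2)=726 f(12,4)=483 f(12,6)=219 f(12,8)=66 f(12,10)=12 f(12,12)=1
t=13: f(13,-1)=1001 f(13,1)=1430 f(13,3)=1209 f(13,5)=702 f(13,7)=285 f(13,9)=78 f(13,11)=13 f(13,13)=1
t=14: f(14,-2)=1001 f(14,0)=2431 f(14,2)=2639 f(14,4)=1911 f(14,6)=987 f(14,8)=363 f(14,10)=91 f(14,12)=14 f(14,14)=1
t=15: f(15,-1)=3432 f(15,1)=5070 f(15,3)=4550 f(15,5)=2898 f(15,7)=1350 f(15,9)=454 f(15,11)=105 f(15,13)=15 f(15,15)=1
t=16: f(16,-2)=3432 f(16,0)=8502 f(16,2)=9620 f(16,4)=7448 f(16,6)=4248 f(16,8)=1804 f(16,10)=559 f(16,12)=120 f(16,14)=16 f(16,16)=1
t=17: f(17,-1)=11934 f(17,1)=18122 f(17,3)=17068 f(17,5)=11696 f(17,7)=6052 f(17,9)=2363 f(17,11)=679 f(17,13)=136 f(17,15)=17 f(17,17)=1
t=18: f(18,-2)=11934 f(18,0)=30056 f(18,2)=35190 f(18,4)=28764 f(18,6)=17748 f(18,8)=8415 f(18,10)=3042 f(18,12)=815 f(18,14)=153 f(18,16)=18 f(18,18)=1
t=19: f(19,-1)=41990 f(19,1)=65246 f(19,3)=63954 f(19,5)=46512 f(19,7)=26163 f(19,9)=11457 f(19,11)=3857 f(19,13)=968 f(19,15)=171 f(19,17)=19 f(19,19)=1
t=20: f(20,-2)=41990 f(20,0)=107236 f(20,2)=129200 f(20,4)=110466 f(20,6)=72675 f(20,8)=37620 f(20,10)=15314 f(20,12)=4825 f(20,14)=1139 f(20,16)=190 f(20,18)=20 f(20,20)=1
t=21: f(21,-1)=149226 f(21,1)=236436 f(21,3)=239666 f(21,5)=183141 f(21,7)=110295 f(21,9)=52934 f(21,11)=20139 f(21,13)=5964 f(21,15)=1329 f(21,17)=210 f(21,19)=21 f(21,21)=1
t=22: f(22,-2)=149226 f(22,0)=385662 f(22,2)=476102 f(22,4)=422807 f(22,6)=293436 f(22,8)=163229 f(22,10)=73073 f(22,12)=26103 f(22,14)=7293 f(22,16)=1539 f(22,18)=231 f(22,20)=22 f(22,22)=1
t=23: f(23,-1)=534888 f(23,1)=861764 f(23,3)=898909 f(23,5)=716243 f(23,7)=456665 f(23,9)=236302 f(23,11)=99176 f(23,13)=33396 f(23,15)=8832 f(23,17)=1770 f(23,19)=253 f(23,21)=23 f(23,23)=1
t=24: f(24,-2)=534888 f(24,0)=1396652 f(24,2)=1760673 f(24,4)=1615152 f(24,6)=1172908 f(24,8)=692967 f(24,10)=335478 f(24,12)=132572 f(24,14)=42228 f(24,16)=10602 f(24,18)=2023 f(24,20)=276 f(24,22)=24 f(24,24)=1
t=25: f(25,-1)=1931540 f(25,1)=3157325 f(25,3)=3375825 f(25,5)=2788060 f(25,7)=1865875 f(25,9)=1028445 f(25,11)=468050 f(25,13)=174800 f(25,15)=52830 f(25,17)=12625 f(25,19)=2299 f(25,21)=300 f(25,23)=25 f(25,25)=1
t=26: f(26,-2)=1931540 f(26,0)=5088865 f(26,2)=6533150 f(26,4)=6163885 f(26,6)=4653935 f(26,8)=2894320 f(26,10)=1496495 f(26,12)=642850 f(26,14)=227630 f(26,16)=65455 f(26,18)=14924 f(26,20)=2599 f(26,22)=325 f(26,24)=26 f(26,26)=1
Σ_s f(26,s) = 29716000
P = 29716000/67108864 = 928625/2097152

Answer: 928625/2097152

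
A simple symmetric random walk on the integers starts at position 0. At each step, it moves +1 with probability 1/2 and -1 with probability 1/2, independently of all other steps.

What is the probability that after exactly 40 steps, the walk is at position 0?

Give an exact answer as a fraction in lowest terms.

To return to 0 after 40 steps: need exactly 20 steps of +1 and 20 of -1.
Favorable paths: C(40,20) = 137846528820
Total paths: 2^40 = 1099511627776
P = 137846528820/1099511627776 = 34461632205/274877906944

Answer: 34461632205/274877906944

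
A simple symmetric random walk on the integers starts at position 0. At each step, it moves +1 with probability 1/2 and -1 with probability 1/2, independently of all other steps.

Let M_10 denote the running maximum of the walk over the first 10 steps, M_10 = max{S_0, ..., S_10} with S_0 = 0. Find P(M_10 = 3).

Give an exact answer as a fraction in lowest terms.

Answer: 15/128

Derivation:
Let M_10 = max(S_0,...,S_10). Use the reflection principle: for j ≥ 1, #{paths with M_10 ≥ j} = #{S_10 ≥ j} + #{S_10 ≥ j+1}.
By reflection, #{M_10 ≥ 3} = #{S_10 ≥ 3} + #{S_10 ≥ 4} = 176 + 176 = 352.
#{M_10 ≥ 4} = #{S_10 ≥ 4} + #{S_10 ≥ 5} = 176 + 56 = 232.
#{M_10 = 3} = 352 - 232 = 120.
P(M_10 = 3) = 120/1024 = 15/128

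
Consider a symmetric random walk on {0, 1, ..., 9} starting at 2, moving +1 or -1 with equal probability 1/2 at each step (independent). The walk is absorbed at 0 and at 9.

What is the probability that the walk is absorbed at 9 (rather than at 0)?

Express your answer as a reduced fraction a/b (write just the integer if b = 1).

Symmetric walk (p = 1/2): the harmonic-function argument gives P(hit 9 before 0 | start at 2) = a/N.
P = 2/9 = 2/9

Answer: 2/9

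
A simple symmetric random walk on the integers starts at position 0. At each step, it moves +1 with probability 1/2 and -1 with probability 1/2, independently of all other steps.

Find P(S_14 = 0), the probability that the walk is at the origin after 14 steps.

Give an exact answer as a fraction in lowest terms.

Answer: 429/2048

Derivation:
To return to 0 after 14 steps: need exactly 7 steps of +1 and 7 of -1.
Favorable paths: C(14,7) = 3432
Total paths: 2^14 = 16384
P = 3432/16384 = 429/2048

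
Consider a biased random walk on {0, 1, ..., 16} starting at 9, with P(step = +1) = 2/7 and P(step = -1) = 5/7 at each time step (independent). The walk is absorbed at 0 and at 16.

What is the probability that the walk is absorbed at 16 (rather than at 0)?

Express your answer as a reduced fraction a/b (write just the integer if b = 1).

Biased walk: p = 2/7, q = 5/7, r = q/p = 5/2
Gambler's ruin: P(hit 16 before 0 | start at 9) = (1 - r^a)/(1 - r^N)
r^9 = 1953125/512; r^16 = 152587890625/65536
P = (1 - 1953125/512) / (1 - 152587890625/65536) = -1952613/512 / -152587825089/65536 = 83311488/50862608363

Answer: 83311488/50862608363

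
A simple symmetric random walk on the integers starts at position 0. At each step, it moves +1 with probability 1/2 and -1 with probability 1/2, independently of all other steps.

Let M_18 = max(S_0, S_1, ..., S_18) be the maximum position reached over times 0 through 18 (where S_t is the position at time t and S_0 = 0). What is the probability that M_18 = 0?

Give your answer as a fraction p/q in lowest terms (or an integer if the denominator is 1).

Let M_18 = max(S_0,...,S_18). Use the reflection principle: for j ≥ 1, #{paths with M_18 ≥ j} = #{S_18 ≥ j} + #{S_18 ≥ j+1}.
P(M_18 ≥ 0) = 1 since S_0 = 0, so #{M_18 ≥ 0} = 262144.
#{M_18 ≥ 1} = #{S_18 ≥ 1} + #{S_18 ≥ 2} = 106762 + 106762 = 213524.
#{M_18 = 0} = 262144 - 213524 = 48620.
P(M_18 = 0) = 48620/262144 = 12155/65536

Answer: 12155/65536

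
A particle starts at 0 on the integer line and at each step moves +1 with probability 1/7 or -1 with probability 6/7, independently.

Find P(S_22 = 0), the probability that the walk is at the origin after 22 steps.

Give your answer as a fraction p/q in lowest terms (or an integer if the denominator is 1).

Answer: 36561236115456/558545864083284007

Derivation:
To be at 0 after 22 steps: need exactly 11 steps of +1 and 11 of -1.
Number of such sequences: C(22,11) = 705432
Each has probability (1/7)^11 · (6/7)^11 = 362797056/3909821048582988049
P = 705432 · 362797056/3909821048582988049 = 36561236115456/558545864083284007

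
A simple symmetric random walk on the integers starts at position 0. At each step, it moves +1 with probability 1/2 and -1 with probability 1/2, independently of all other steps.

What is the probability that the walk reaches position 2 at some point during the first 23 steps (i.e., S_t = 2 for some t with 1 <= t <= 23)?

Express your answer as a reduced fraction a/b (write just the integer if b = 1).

Answer: 1421113/2097152

Derivation:
Count via complement. Let g(t,s) = #length-t paths at position s with S_1..S_t all ≠ 2.
g(t,s) = g(t-1,s-1) + g(t-1,s+1) for s ≠ 2; g(t,2) = 0.
t=0: g(0,0)=1
t=1: g(1,-1)=1 g(1,1)=1
t=2: g(2,-2)=1 g(2,0)=2
t=3: g(3,-3)=1 g(3,-1)=3 g(3,1)=2
t=4: g(4,-4)=1 g(4,-2)=4 g(4,0)=5
t=5: g(5,-5)=1 g(5,-3)=5 g(5,-1)=9 g(5,1)=5
t=6: g(6,-6)=1 g(6,-4)=6 g(6,-2)=14 g(6,0)=14
t=7: g(7,-7)=1 g(7,-5)=7 g(7,-3)=20 g(7,-1)=28 g(7,1)=14
t=8: g(8,-8)=1 g(8,-6)=8 g(8,-4)=27 g(8,-2)=48 g(8,0)=42
t=9: g(9,-9)=1 g(9,-7)=9 g(9,-5)=35 g(9,-3)=75 g(9,-1)=90 g(9,1)=42
t=10: g(10,-10)=1 g(10,-8)=10 g(10,-6)=44 g(10,-4)=110 g(10,-2)=165 g(10,0)=132
t=11: g(11,-11)=1 g(11,-9)=11 g(11,-7)=54 g(11,-5)=154 g(11,-3)=275 g(11,-1)=297 g(11,1)=132
t=12: g(12,-12)=1 g(12,-10)=12 g(12,-8)=65 g(12,-6)=208 g(12,-4)=429 g(12,-2)=572 g(12,0)=429
t=13: g(13,-13)=1 g(13,-11)=13 g(13,-9)=77 g(13,-7)=273 g(13,-5)=637 g(13,-3)=1001 g(13,-1)=1001 g(13,1)=429
t=14: g(14,-14)=1 g(14,-12)=14 g(14,-10)=90 g(14,-8)=350 g(14,-6)=910 g(14,-4)=1638 g(14,-2)=2002 g(14,0)=1430
t=15: g(15,-15)=1 g(15,-13)=15 g(15,-11)=104 g(15,-9)=440 g(15,-7)=1260 g(15,-5)=2548 g(15,-3)=3640 g(15,-1)=3432 g(15,1)=1430
t=16: g(16,-16)=1 g(16,-14)=16 g(16,-12)=119 g(16,-10)=544 g(16,-8)=1700 g(16,-6)=3808 g(16,-4)=6188 g(16,-2)=7072 g(16,0)=4862
t=17: g(17,-17)=1 g(17,-15)=17 g(17,-13)=135 g(17,-11)=663 g(17,-9)=2244 g(17,-7)=5508 g(17,-5)=9996 g(17,-3)=13260 g(17,-1)=11934 g(17,1)=4862
t=18: g(18,-18)=1 g(18,-16)=18 g(18,-14)=152 g(18,-12)=798 g(18,-10)=2907 g(18,-8)=7752 g(18,-6)=15504 g(18,-4)=23256 g(18,-2)=25194 g(18,0)=16796
t=19: g(19,-19)=1 g(19,-17)=19 g(19,-15)=170 g(19,-13)=950 g(19,-11)=3705 g(19,-9)=10659 g(19,-7)=23256 g(19,-5)=38760 g(19,-3)=48450 g(19,-1)=41990 g(19,1)=16796
t=20: g(20,-20)=1 g(20,-18)=20 g(20,-16)=189 g(20,-14)=1120 g(20,-12)=4655 g(20,-10)=14364 g(20,-8)=33915 g(20,-6)=62016 g(20,-4)=87210 g(20,-2)=90440 g(20,0)=58786
t=21: g(21,-21)=1 g(21,-19)=21 g(21,-17)=209 g(21,-15)=1309 g(21,-13)=5775 g(21,-11)=19019 g(21,-9)=48279 g(21,-7)=95931 g(21,-5)=149226 g(21,-3)=177650 g(21,-1)=149226 g(21,1)=58786
t=22: g(22,-22)=1 g(22,-20)=22 g(22,-18)=230 g(22,-16)=1518 g(22,-14)=7084 g(22,-12)=24794 g(22,-10)=67298 g(22,-8)=144210 g(22,-6)=245157 g(22,-4)=326876 g(22,-2)=326876 g(22,0)=208012
t=23: g(23,-23)=1 g(23,-21)=23 g(23,-19)=252 g(23,-17)=1748 g(23,-15)=8602 g(23,-13)=31878 g(23,-11)=92092 g(23,-9)=211508 g(23,-7)=389367 g(23,-5)=572033 g(23,-3)=653752 g(23,-1)=534888 g(23,1)=208012
Paths never hitting 2: Σ_s g(23,s) = 2704156
Paths hitting 2: 2^23 - 2704156 = 5684452
P = 5684452/8388608 = 1421113/2097152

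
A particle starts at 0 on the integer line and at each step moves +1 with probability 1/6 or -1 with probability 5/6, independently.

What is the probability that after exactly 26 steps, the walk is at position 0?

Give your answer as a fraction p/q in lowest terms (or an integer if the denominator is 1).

Answer: 1587005615234375/21322716022447276032

Derivation:
To be at 0 after 26 steps: need exactly 13 steps of +1 and 13 of -1.
Number of such sequences: C(26,13) = 10400600
Each has probability (1/6)^13 · (5/6)^13 = 1220703125/170581728179578208256
P = 10400600 · 1220703125/170581728179578208256 = 1587005615234375/21322716022447276032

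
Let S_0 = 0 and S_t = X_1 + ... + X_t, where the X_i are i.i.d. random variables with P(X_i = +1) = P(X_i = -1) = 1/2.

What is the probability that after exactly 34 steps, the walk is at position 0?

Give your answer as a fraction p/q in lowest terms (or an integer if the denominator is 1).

Answer: 583401555/4294967296

Derivation:
To return to 0 after 34 steps: need exactly 17 steps of +1 and 17 of -1.
Favorable paths: C(34,17) = 2333606220
Total paths: 2^34 = 17179869184
P = 2333606220/17179869184 = 583401555/4294967296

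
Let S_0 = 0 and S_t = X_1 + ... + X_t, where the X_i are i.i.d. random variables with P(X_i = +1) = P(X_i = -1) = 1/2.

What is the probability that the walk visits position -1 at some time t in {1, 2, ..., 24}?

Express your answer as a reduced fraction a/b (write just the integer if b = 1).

Count via complement. Let g(t,s) = #length-t paths at position s with S_1..S_t all ≠ -1.
g(t,s) = g(t-1,s-1) + g(t-1,s+1) for s ≠ -1; g(t,-1) = 0.
t=0: g(0,0)=1
t=1: g(1,1)=1
t=2: g(2,0)=1 g(2,2)=1
t=3: g(3,1)=2 g(3,3)=1
t=4: g(4,0)=2 g(4,2)=3 g(4,4)=1
t=5: g(5,1)=5 g(5,3)=4 g(5,5)=1
t=6: g(6,0)=5 g(6,2)=9 g(6,4)=5 g(6,6)=1
t=7: g(7,1)=14 g(7,3)=14 g(7,5)=6 g(7,7)=1
t=8: g(8,0)=14 g(8,2)=28 g(8,4)=20 g(8,6)=7 g(8,8)=1
t=9: g(9,1)=42 g(9,3)=48 g(9,5)=27 g(9,7)=8 g(9,9)=1
t=10: g(10,0)=42 g(10,2)=90 g(10,4)=75 g(10,6)=35 g(10,8)=9 g(10,10)=1
t=11: g(11,1)=132 g(11,3)=165 g(11,5)=110 g(11,7)=44 g(11,9)=10 g(11,11)=1
t=12: g(12,0)=132 g(12,2)=297 g(12,4)=275 g(12,6)=154 g(12,8)=54 g(12,10)=11 g(12,12)=1
t=13: g(13,1)=429 g(13,3)=572 g(13,5)=429 g(13,7)=208 g(13,9)=65 g(13,11)=12 g(13,13)=1
t=14: g(14,0)=429 g(14,2)=1001 g(14,4)=1001 g(14,6)=637 g(14,8)=273 g(14,10)=77 g(14,12)=13 g(14,14)=1
t=15: g(15,1)=1430 g(15,3)=2002 g(15,5)=1638 g(15,7)=910 g(15,9)=350 g(15,11)=90 g(15,13)=14 g(15,15)=1
t=16: g(16,0)=1430 g(16,2)=3432 g(16,4)=3640 g(16,6)=2548 g(16,8)=1260 g(16,10)=440 g(16,12)=104 g(16,14)=15 g(16,16)=1
t=17: g(17,1)=4862 g(17,3)=7072 g(17,5)=6188 g(17,7)=3808 g(17,9)=1700 g(17,11)=544 g(17,13)=119 g(17,15)=16 g(17,17)=1
t=18: g(18,0)=4862 g(18,2)=11934 g(18,4)=13260 g(18,6)=9996 g(18,8)=5508 g(18,10)=2244 g(18,12)=663 g(18,14)=135 g(18,16)=17 g(18,18)=1
t=19: g(19,1)=16796 g(19,3)=25194 g(19,5)=23256 g(19,7)=15504 g(19,9)=7752 g(19,11)=2907 g(19,13)=798 g(19,15)=152 g(19,17)=18 g(19,19)=1
t=20: g(20,0)=16796 g(20,2)=41990 g(20,4)=48450 g(20,6)=38760 g(20,8)=23256 g(20,10)=10659 g(20,12)=3705 g(20,14)=950 g(20,16)=170 g(20,18)=19 g(20,20)=1
t=21: g(21,1)=58786 g(21,3)=90440 g(21,5)=87210 g(21,7)=62016 g(21,9)=33915 g(21,11)=14364 g(21,13)=4655 g(21,15)=1120 g(21,17)=189 g(21,19)=20 g(21,21)=1
t=22: g(22,0)=58786 g(22,2)=149226 g(22,4)=177650 g(22,6)=149226 g(22,8)=95931 g(22,10)=48279 g(22,12)=19019 g(22,14)=5775 g(22,16)=1309 g(22,18)=209 g(22,20)=21 g(22,22)=1
t=23: g(23,1)=208012 g(23,3)=326876 g(23,5)=326876 g(23,7)=245157 g(23,9)=144210 g(23,11)=67298 g(23,13)=24794 g(23,15)=7084 g(23,17)=1518 g(23,19)=230 g(23,21)=22 g(23,23)=1
t=24: g(24,0)=208012 g(24,2)=534888 g(24,4)=653752 g(24,6)=572033 g(24,8)=389367 g(24,10)=211508 g(24,12)=92092 g(24,14)=31878 g(24,16)=8602 g(24,18)=1748 g(24,20)=252 g(24,22)=23 g(24,24)=1
Paths never hitting -1: Σ_s g(24,s) = 2704156
Paths hitting -1: 2^24 - 2704156 = 14073060
P = 14073060/16777216 = 3518265/4194304

Answer: 3518265/4194304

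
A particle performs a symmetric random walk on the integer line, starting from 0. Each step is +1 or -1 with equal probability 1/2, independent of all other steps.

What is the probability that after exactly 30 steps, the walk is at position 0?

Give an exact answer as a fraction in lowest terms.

Answer: 9694845/67108864

Derivation:
To return to 0 after 30 steps: need exactly 15 steps of +1 and 15 of -1.
Favorable paths: C(30,15) = 155117520
Total paths: 2^30 = 1073741824
P = 155117520/1073741824 = 9694845/67108864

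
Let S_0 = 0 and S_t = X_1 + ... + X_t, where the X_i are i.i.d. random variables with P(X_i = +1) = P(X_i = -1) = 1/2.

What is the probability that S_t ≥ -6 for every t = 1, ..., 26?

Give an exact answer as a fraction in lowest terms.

Answer: 27895895/33554432

Derivation:
Let f(t,s) = #length-t paths at position s with S_1..S_t all ≥ -6.
f(t,s) = f(t-1,s-1) + f(t-1,s+1) for s ≥ -6; f(t,s) = 0 for s < -6.
t=0: f(0,0)=1
t=1: f(1,-1)=1 f(1,1)=1
t=2: f(2,-2)=1 f(2,0)=2 f(2,2)=1
t=3: f(3,-3)=1 f(3,-1)=3 f(3,1)=3 f(3,3)=1
t=4: f(4,-4)=1 f(4,-2)=4 f(4,0)=6 f(4,2)=4 f(4,4)=1
t=5: f(5,-5)=1 f(5,-3)=5 f(5,-1)=10 f(5,1)=10 f(5,3)=5 f(5,5)=1
t=6: f(6,-6)=1 f(6,-4)=6 f(6,-2)=15 f(6,0)=20 f(6,2)=15 f(6,4)=6 f(6,6)=1
t=7: f(7,-5)=7 f(7,-3)=21 f(7,-1)=35 f(7,1)=35 f(7,3)=21 f(7,5)=7 f(7,7)=1
t=8: f(8,-6)=7 f(8,-4)=28 f(8,-2)=56 f(8,0)=70 f(8,2)=56 f(8,4)=28 f(8,6)=8 f(8,8)=1
t=9: f(9,-5)=35 f(9,-3)=84 f(9,-1)=126 f(9,1)=126 f(9,3)=84 f(9,5)=36 f(9,7)=9 f(9,9)=1
t=10: f(10,-6)=35 f(10,-4)=119 f(10,-2)=210 f(10,0)=252 f(10,2)=210 f(10,4)=120 f(10,6)=45 f(10,8)=10 f(10,10)=1
t=11: f(11,-5)=154 f(11,-3)=329 f(11,-1)=462 f(11,1)=462 f(11,3)=330 f(11,5)=165 f(11,7)=55 f(11,9)=11 f(11,11)=1
t=12: f(12,-6)=154 f(12,-4)=483 f(12,-2)=791 f(12,0)=924 f(12,2)=792 f(12,4)=495 f(12,6)=220 f(12,8)=66 f(12,10)=12 f(12,12)=1
t=13: f(13,-5)=637 f(13,-3)=1274 f(13,-1)=1715 f(13,1)=1716 f(13,3)=1287 f(13,5)=715 f(13,7)=286 f(13,9)=78 f(13,11)=13 f(13,13)=1
t=14: f(14,-6)=637 f(14,-4)=1911 f(14,-2)=2989 f(14,0)=3431 f(14,2)=3003 f(14,4)=2002 f(14,6)=1001 f(14,8)=364 f(14,10)=91 f(14,12)=14 f(14,14)=1
t=15: f(15,-5)=2548 f(15,-3)=4900 f(15,-1)=6420 f(15,1)=6434 f(15,3)=5005 f(15,5)=3003 f(15,7)=1365 f(15,9)=455 f(15,11)=105 f(15,13)=15 f(15,15)=1
t=16: f(16,-6)=2548 f(16,-4)=7448 f(16,-2)=11320 f(16,0)=12854 f(16,2)=11439 f(16,4)=8008 f(16,6)=4368 f(16,8)=1820 f(16,10)=560 f(16,12)=120 f(16,14)=16 f(16,16)=1
t=17: f(17,-5)=9996 f(17,-3)=18768 f(17,-1)=24174 f(17,1)=24293 f(17,3)=19447 f(17,5)=12376 f(17,7)=6188 f(17,9)=2380 f(17,11)=680 f(17,13)=136 f(17,15)=17 f(17,17)=1
t=18: f(18,-6)=9996 f(18,-4)=28764 f(18,-2)=42942 f(18,0)=48467 f(18,2)=43740 f(18,4)=31823 f(18,6)=18564 f(18,8)=8568 f(18,10)=3060 f(18,12)=816 f(18,14)=153 f(18,16)=18 f(18,18)=1
t=19: f(19,-5)=38760 f(19,-3)=71706 f(19,-1)=91409 f(19,1)=92207 f(19,3)=75563 f(19,5)=50387 f(19,7)=27132 f(19,9)=11628 f(19,11)=3876 f(19,13)=969 f(19,15)=171 f(19,17)=19 f(19,19)=1
t=20: f(20,-6)=38760 f(20,-4)=110466 f(20,-2)=163115 f(20,0)=183616 f(20,2)=167770 f(20,4)=125950 f(20,6)=77519 f(20,8)=38760 f(20,10)=15504 f(20,12)=4845 f(20,14)=1140 f(20,16)=190 f(20,18)=20 f(20,20)=1
t=21: f(21,-5)=149226 f(21,-3)=273581 f(21,-1)=346731 f(21,1)=351386 f(21,3)=293720 f(21,5)=203469 f(21,7)=116279 f(21,9)=54264 f(21,11)=20349 f(21,13)=5985 f(21,15)=1330 f(21,17)=210 f(21,19)=21 f(21,21)=1
t=22: f(22,-6)=149226 f(22,-4)=422807 f(22,-2)=620312 f(22,0)=698117 f(22,2)=645106 f(22,4)=497189 f(22,6)=319748 f(22,8)=170543 f(22,10)=74613 f(22,12)=26334 f(22,14)=7315 f(22,16)=1540 f(22,18)=231 f(22,20)=22 f(22,22)=1
t=23: f(23,-5)=572033 f(23,-3)=1043119 f(23,-1)=1318429 f(23,1)=1343223 f(23,3)=1142295 f(23,5)=816937 f(23,7)=490291 f(23,9)=245156 f(23,11)=100947 f(23,13)=33649 f(23,15)=8855 f(23,17)=1771 f(23,19)=253 f(23,21)=23 f(23,23)=1
t=24: f(24,-6)=572033 f(24,-4)=1615152 f(24,-2)=2361548 f(24,0)=2661652 f(24,2)=2485518 f(24,4)=1959232 f(24,6)=1307228 f(24,8)=735447 f(24,10)=346103 f(24,12)=134596 f(24,14)=42504 f(24,16)=10626 f(24,18)=2024 f(24,20)=276 f(24,22)=24 f(24,24)=1
t=25: f(25,-5)=2187185 f(25,-3)=3976700 f(25,-1)=5023200 f(25,1)=5147170 f(25,3)=4444750 f(25,5)=3266460 f(25,7)=2042675 f(25,9)=1081550 f(25,11)=480699 f(25,13)=177100 f(25,15)=53130 f(25,17)=12650 f(25,19)=2300 f(25,21)=300 f(25,23)=25 f(25,25)=1
t=26: f(26,-6)=2187185 f(26,-4)=6163885 f(26,-2)=8999900 f(26,0)=10170370 f(26,2)=9591920 f(26,4)=7711210 f(26,6)=5309135 f(26,8)=3124225 f(26,10)=1562249 f(26,12)=657799 f(26,14)=230230 f(26,16)=65780 f(26,18)=14950 f(26,20)=2600 f(26,22)=325 f(26,24)=26 f(26,26)=1
Σ_s f(26,s) = 55791790
P = 55791790/67108864 = 27895895/33554432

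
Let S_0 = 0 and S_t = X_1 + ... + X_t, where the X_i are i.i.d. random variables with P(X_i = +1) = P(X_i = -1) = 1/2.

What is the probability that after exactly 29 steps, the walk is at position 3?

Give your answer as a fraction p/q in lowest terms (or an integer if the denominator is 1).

Answer: 67863915/536870912

Derivation:
To reach position 3 after 29 steps: need 16 steps of +1 and 13 of -1.
Favorable paths: C(29,16) = 67863915
Total paths: 2^29 = 536870912
P = 67863915/536870912 = 67863915/536870912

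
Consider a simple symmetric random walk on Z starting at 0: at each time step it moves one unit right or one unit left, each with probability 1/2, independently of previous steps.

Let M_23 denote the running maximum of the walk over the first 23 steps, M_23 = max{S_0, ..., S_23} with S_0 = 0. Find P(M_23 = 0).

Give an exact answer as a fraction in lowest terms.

Answer: 676039/4194304

Derivation:
Let M_23 = max(S_0,...,S_23). Use the reflection principle: for j ≥ 1, #{paths with M_23 ≥ j} = #{S_23 ≥ j} + #{S_23 ≥ j+1}.
P(M_23 ≥ 0) = 1 since S_0 = 0, so #{M_23 ≥ 0} = 8388608.
#{M_23 ≥ 1} = #{S_23 ≥ 1} + #{S_23 ≥ 2} = 4194304 + 2842226 = 7036530.
#{M_23 = 0} = 8388608 - 7036530 = 1352078.
P(M_23 = 0) = 1352078/8388608 = 676039/4194304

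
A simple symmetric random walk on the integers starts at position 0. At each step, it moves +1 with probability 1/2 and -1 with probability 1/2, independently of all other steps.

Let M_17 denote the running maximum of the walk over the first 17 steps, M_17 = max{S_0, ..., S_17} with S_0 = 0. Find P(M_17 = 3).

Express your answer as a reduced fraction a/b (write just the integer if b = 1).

Let M_17 = max(S_0,...,S_17). Use the reflection principle: for j ≥ 1, #{paths with M_17 ≥ j} = #{S_17 ≥ j} + #{S_17 ≥ j+1}.
By reflection, #{M_17 ≥ 3} = #{S_17 ≥ 3} + #{S_17 ≥ 4} = 41226 + 21778 = 63004.
#{M_17 ≥ 4} = #{S_17 ≥ 4} + #{S_17 ≥ 5} = 21778 + 21778 = 43556.
#{M_17 = 3} = 63004 - 43556 = 19448.
P(M_17 = 3) = 19448/131072 = 2431/16384

Answer: 2431/16384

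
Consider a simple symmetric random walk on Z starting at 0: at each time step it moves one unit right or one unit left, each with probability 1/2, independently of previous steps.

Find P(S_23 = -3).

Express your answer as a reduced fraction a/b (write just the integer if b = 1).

To reach position -3 after 23 steps: need 10 steps of +1 and 13 of -1.
Favorable paths: C(23,10) = 1144066
Total paths: 2^23 = 8388608
P = 1144066/8388608 = 572033/4194304

Answer: 572033/4194304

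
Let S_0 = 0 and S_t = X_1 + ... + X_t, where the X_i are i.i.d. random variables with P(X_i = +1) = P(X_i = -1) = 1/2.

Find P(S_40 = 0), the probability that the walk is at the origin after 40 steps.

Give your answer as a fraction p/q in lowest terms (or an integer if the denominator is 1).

Answer: 34461632205/274877906944

Derivation:
To return to 0 after 40 steps: need exactly 20 steps of +1 and 20 of -1.
Favorable paths: C(40,20) = 137846528820
Total paths: 2^40 = 1099511627776
P = 137846528820/1099511627776 = 34461632205/274877906944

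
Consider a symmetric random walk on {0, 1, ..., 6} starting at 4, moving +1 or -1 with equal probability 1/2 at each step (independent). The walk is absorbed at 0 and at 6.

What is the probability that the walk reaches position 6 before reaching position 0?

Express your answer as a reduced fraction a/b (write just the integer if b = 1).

Answer: 2/3

Derivation:
Symmetric walk (p = 1/2): the harmonic-function argument gives P(hit 6 before 0 | start at 4) = a/N.
P = 4/6 = 2/3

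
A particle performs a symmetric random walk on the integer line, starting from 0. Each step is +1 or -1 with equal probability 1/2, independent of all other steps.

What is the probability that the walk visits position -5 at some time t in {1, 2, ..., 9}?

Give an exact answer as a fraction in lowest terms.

Count via complement. Let g(t,s) = #length-t paths at position s with S_1..S_t all ≠ -5.
g(t,s) = g(t-1,s-1) + g(t-1,s+1) for s ≠ -5; g(t,-5) = 0.
t=0: g(0,0)=1
t=1: g(1,-1)=1 g(1,1)=1
t=2: g(2,-2)=1 g(2,0)=2 g(2,2)=1
t=3: g(3,-3)=1 g(3,-1)=3 g(3,1)=3 g(3,3)=1
t=4: g(4,-4)=1 g(4,-2)=4 g(4,0)=6 g(4,2)=4 g(4,4)=1
t=5: g(5,-3)=5 g(5,-1)=10 g(5,1)=10 g(5,3)=5 g(5,5)=1
t=6: g(6,-4)=5 g(6,-2)=15 g(6,0)=20 g(6,2)=15 g(6,4)=6 g(6,6)=1
t=7: g(7,-3)=20 g(7,-1)=35 g(7,1)=35 g(7,3)=21 g(7,5)=7 g(7,7)=1
t=8: g(8,-4)=20 g(8,-2)=55 g(8,0)=70 g(8,2)=56 g(8,4)=28 g(8,6)=8 g(8,8)=1
t=9: g(9,-3)=75 g(9,-1)=125 g(9,1)=126 g(9,3)=84 g(9,5)=36 g(9,7)=9 g(9,9)=1
Paths never hitting -5: Σ_s g(9,s) = 456
Paths hitting -5: 2^9 - 456 = 56
P = 56/512 = 7/64

Answer: 7/64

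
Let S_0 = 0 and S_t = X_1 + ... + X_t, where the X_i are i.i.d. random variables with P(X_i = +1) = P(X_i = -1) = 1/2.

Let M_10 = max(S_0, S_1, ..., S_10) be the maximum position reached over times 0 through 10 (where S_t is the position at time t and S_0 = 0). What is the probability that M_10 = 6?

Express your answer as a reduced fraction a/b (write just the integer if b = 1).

Answer: 45/1024

Derivation:
Let M_10 = max(S_0,...,S_10). Use the reflection principle: for j ≥ 1, #{paths with M_10 ≥ j} = #{S_10 ≥ j} + #{S_10 ≥ j+1}.
By reflection, #{M_10 ≥ 6} = #{S_10 ≥ 6} + #{S_10 ≥ 7} = 56 + 11 = 67.
#{M_10 ≥ 7} = #{S_10 ≥ 7} + #{S_10 ≥ 8} = 11 + 11 = 22.
#{M_10 = 6} = 67 - 22 = 45.
P(M_10 = 6) = 45/1024 = 45/1024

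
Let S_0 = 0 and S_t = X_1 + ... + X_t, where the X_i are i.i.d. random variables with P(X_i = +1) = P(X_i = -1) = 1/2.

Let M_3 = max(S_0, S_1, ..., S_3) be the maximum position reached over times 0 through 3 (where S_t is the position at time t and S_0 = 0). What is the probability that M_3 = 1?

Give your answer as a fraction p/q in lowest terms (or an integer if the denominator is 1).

Answer: 3/8

Derivation:
Let M_3 = max(S_0,...,S_3). Use the reflection principle: for j ≥ 1, #{paths with M_3 ≥ j} = #{S_3 ≥ j} + #{S_3 ≥ j+1}.
By reflection, #{M_3 ≥ 1} = #{S_3 ≥ 1} + #{S_3 ≥ 2} = 4 + 1 = 5.
#{M_3 ≥ 2} = #{S_3 ≥ 2} + #{S_3 ≥ 3} = 1 + 1 = 2.
#{M_3 = 1} = 5 - 2 = 3.
P(M_3 = 1) = 3/8 = 3/8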